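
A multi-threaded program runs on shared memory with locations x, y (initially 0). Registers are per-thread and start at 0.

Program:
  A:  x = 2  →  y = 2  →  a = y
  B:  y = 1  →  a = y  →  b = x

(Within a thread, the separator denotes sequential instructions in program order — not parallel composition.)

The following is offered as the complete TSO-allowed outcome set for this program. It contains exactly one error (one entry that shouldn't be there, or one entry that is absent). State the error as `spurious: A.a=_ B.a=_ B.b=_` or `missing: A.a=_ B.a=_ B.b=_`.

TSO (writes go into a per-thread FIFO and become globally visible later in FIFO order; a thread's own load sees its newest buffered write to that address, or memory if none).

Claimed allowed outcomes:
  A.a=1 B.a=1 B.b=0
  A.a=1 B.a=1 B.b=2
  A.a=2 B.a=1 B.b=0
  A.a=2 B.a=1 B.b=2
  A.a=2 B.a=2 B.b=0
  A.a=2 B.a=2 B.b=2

spurious: A.a=2 B.a=2 B.b=0

outcome vector order: (A.a,B.a,B.b)
[TSO] allowed = {<1 1 0> <1 1 2> <2 1 0> <2 1 2> <2 2 2>}
claimed∖TSO = {<2 2 0>}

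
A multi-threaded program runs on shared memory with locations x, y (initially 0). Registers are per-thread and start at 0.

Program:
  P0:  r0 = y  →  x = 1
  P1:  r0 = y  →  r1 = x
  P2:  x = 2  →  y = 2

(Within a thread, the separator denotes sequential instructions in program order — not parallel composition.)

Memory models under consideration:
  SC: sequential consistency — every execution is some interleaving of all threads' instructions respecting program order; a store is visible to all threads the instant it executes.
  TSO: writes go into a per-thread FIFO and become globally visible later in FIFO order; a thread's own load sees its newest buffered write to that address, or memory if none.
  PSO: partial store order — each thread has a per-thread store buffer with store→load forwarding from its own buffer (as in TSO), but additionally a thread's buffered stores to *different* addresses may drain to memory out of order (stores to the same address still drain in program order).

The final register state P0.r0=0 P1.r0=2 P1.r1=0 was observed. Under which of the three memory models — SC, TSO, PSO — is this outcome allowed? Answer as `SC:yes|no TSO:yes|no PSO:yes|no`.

outcome vector order: (P0.r0,P1.r0,P1.r1)
SC (10): (0,0,0) (0,0,1) (0,0,2) (0,2,1) (0,2,2) (2,0,0) (2,0,1) (2,0,2) (2,2,1) (2,2,2)
TSO (10): (0,0,0) (0,0,1) (0,0,2) (0,2,1) (0,2,2) (2,0,0) (2,0,1) (2,0,2) (2,2,1) (2,2,2)
PSO (12): (0,0,0) (0,0,1) (0,0,2) (0,2,0) (0,2,1) (0,2,2) (2,0,0) (2,0,1) (2,0,2) (2,2,0) (2,2,1) (2,2,2)
target (0,2,0) ∈ {PSO}

SC:no TSO:no PSO:yes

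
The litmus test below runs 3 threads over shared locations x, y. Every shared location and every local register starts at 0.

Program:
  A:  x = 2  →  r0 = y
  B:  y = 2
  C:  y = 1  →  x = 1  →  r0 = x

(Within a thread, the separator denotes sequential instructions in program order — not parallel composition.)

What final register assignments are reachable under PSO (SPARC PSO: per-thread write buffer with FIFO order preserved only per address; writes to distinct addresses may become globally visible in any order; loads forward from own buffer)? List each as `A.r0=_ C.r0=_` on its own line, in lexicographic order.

outcome vector order: (A.r0,C.r0)
|PSO outcomes| = 6

A.r0=0 C.r0=1
A.r0=0 C.r0=2
A.r0=1 C.r0=1
A.r0=1 C.r0=2
A.r0=2 C.r0=1
A.r0=2 C.r0=2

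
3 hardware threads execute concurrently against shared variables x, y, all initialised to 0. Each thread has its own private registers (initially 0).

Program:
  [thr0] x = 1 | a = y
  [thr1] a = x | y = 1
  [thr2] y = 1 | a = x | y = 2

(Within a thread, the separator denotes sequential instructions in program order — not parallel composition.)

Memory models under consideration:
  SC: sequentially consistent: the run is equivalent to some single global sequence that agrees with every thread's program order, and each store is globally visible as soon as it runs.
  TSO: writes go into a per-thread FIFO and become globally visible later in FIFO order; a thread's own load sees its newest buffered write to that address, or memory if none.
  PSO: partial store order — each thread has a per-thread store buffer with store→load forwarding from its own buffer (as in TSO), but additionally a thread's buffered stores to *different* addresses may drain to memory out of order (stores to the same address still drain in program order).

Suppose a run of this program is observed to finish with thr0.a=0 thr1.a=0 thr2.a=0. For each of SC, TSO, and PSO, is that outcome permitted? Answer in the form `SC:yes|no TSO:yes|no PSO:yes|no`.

outcome vector order: (thr0.a,thr1.a,thr2.a)
under SC → 0/0/1; 0/1/1; 1/0/0; 1/0/1; 1/1/0; 1/1/1; 2/0/0; 2/0/1; 2/1/0; 2/1/1
under TSO → 0/0/0; 0/0/1; 0/1/0; 0/1/1; 1/0/0; 1/0/1; 1/1/0; 1/1/1; 2/0/0; 2/0/1; 2/1/0; 2/1/1
under PSO → 0/0/0; 0/0/1; 0/1/0; 0/1/1; 1/0/0; 1/0/1; 1/1/0; 1/1/1; 2/0/0; 2/0/1; 2/1/0; 2/1/1
target 0/0/0 ∈ {TSO,PSO}

SC:no TSO:yes PSO:yes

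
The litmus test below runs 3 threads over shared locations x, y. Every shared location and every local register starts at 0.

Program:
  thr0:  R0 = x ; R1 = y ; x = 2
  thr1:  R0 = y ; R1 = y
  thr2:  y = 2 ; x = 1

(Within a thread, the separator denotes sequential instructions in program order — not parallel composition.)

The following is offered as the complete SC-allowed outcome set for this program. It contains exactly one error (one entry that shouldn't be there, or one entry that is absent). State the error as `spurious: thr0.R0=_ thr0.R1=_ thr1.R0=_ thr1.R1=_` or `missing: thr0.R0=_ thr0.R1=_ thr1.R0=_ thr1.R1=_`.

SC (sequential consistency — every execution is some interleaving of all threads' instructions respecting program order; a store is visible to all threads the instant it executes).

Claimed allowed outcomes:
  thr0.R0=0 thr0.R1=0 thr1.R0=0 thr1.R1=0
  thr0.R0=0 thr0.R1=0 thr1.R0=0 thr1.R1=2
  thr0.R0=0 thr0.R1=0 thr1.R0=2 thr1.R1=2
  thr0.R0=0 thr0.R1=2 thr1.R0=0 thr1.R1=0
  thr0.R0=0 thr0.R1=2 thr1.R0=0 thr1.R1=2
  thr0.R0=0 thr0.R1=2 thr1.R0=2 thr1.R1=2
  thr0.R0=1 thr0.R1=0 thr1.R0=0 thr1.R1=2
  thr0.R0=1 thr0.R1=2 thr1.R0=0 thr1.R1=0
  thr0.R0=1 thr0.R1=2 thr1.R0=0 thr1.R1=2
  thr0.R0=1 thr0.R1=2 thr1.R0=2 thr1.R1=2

spurious: thr0.R0=1 thr0.R1=0 thr1.R0=0 thr1.R1=2

outcome vector order: (thr0.R0,thr0.R1,thr1.R0,thr1.R1)
under SC → (0,0,0,0); (0,0,0,2); (0,0,2,2); (0,2,0,0); (0,2,0,2); (0,2,2,2); (1,2,0,0); (1,2,0,2); (1,2,2,2)
claimed∖SC = {(1,0,0,2)}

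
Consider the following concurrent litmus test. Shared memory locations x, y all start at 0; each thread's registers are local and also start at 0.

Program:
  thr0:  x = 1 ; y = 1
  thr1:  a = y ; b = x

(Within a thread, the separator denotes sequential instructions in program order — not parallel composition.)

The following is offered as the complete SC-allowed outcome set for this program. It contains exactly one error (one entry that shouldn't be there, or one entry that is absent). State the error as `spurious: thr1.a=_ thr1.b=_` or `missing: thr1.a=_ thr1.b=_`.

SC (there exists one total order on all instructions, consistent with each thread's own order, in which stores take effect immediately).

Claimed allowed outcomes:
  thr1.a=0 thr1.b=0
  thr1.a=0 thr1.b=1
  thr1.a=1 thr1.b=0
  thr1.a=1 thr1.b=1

outcome vector order: (thr1.a,thr1.b)
SC: 3 outcomes — {<0 0>; <0 1>; <1 1>}
claimed∖SC = {<1 0>}

spurious: thr1.a=1 thr1.b=0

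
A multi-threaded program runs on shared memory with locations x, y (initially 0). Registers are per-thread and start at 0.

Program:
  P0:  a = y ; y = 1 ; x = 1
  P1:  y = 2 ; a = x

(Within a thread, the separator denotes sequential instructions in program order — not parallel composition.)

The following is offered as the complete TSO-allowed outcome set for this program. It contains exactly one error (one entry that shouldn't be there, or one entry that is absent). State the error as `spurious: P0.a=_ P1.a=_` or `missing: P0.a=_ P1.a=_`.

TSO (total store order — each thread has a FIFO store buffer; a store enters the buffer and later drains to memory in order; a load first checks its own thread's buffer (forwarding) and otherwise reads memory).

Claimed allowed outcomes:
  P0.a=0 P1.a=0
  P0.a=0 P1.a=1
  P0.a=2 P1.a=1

missing: P0.a=2 P1.a=0

outcome vector order: (P0.a,P1.a)
[TSO] allowed = {(0,0) (0,1) (2,0) (2,1)}
TSO∖claimed = {(2,0)}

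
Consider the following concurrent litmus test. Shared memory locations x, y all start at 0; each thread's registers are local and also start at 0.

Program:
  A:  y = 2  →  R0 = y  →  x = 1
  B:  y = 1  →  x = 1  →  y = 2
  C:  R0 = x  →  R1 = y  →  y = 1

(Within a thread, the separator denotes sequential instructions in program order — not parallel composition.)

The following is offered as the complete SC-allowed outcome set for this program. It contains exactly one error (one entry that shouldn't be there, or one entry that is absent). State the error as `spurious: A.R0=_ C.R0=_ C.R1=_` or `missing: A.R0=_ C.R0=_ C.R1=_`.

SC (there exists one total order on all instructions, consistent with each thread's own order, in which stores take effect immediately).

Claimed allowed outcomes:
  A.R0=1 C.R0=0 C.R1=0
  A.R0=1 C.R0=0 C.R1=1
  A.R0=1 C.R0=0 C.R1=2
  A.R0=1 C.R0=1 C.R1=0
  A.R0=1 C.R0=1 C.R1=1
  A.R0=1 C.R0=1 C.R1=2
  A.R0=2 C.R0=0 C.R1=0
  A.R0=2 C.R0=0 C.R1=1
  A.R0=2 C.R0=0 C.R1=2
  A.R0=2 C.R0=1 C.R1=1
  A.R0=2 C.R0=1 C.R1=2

outcome vector order: (A.R0,C.R0,C.R1)
SC: 10 outcomes — {1/0/0, 1/0/1, 1/0/2, 1/1/1, 1/1/2, 2/0/0, 2/0/1, 2/0/2, 2/1/1, 2/1/2}
claimed∖SC = {1/1/0}

spurious: A.R0=1 C.R0=1 C.R1=0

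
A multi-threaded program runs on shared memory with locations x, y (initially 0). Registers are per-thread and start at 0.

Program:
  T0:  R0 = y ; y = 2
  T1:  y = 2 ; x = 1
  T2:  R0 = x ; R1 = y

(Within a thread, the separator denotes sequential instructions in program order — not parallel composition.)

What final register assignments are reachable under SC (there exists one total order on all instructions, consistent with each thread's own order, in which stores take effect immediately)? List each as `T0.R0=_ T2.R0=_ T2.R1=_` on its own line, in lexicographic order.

outcome vector order: (T0.R0,T2.R0,T2.R1)
|SC outcomes| = 6

T0.R0=0 T2.R0=0 T2.R1=0
T0.R0=0 T2.R0=0 T2.R1=2
T0.R0=0 T2.R0=1 T2.R1=2
T0.R0=2 T2.R0=0 T2.R1=0
T0.R0=2 T2.R0=0 T2.R1=2
T0.R0=2 T2.R0=1 T2.R1=2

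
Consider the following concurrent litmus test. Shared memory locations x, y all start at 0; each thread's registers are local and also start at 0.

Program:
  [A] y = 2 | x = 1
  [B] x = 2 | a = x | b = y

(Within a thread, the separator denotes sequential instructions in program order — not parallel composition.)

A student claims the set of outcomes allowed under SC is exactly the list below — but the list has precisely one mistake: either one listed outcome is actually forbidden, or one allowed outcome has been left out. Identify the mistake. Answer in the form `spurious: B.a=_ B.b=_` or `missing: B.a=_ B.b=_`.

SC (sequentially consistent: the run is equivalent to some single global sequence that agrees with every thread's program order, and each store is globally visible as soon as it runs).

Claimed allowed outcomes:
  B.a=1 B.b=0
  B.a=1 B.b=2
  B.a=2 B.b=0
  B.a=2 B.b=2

spurious: B.a=1 B.b=0

outcome vector order: (B.a,B.b)
[SC] allowed = {<1 2> <2 0> <2 2>}
claimed∖SC = {<1 0>}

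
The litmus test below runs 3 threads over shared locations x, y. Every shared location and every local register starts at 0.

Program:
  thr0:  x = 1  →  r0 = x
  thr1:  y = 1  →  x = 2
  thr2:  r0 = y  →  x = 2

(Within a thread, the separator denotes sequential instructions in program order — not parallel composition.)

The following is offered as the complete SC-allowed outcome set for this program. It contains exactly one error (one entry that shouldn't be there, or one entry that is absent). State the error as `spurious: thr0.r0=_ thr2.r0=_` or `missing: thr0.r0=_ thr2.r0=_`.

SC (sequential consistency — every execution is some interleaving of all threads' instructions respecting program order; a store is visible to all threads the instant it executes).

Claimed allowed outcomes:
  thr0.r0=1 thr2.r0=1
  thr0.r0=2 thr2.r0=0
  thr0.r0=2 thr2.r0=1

missing: thr0.r0=1 thr2.r0=0

outcome vector order: (thr0.r0,thr2.r0)
[SC] allowed = {<1 0>, <1 1>, <2 0>, <2 1>}
SC∖claimed = {<1 0>}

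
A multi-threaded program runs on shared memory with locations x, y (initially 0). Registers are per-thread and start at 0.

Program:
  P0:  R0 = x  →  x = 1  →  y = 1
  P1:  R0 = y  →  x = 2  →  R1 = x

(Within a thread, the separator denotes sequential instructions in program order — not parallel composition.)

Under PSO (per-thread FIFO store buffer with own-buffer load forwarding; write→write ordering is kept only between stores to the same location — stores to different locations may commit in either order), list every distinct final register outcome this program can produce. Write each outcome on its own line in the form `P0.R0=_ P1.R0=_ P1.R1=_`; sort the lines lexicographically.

outcome vector order: (P0.R0,P1.R0,P1.R1)
|PSO outcomes| = 6

P0.R0=0 P1.R0=0 P1.R1=1
P0.R0=0 P1.R0=0 P1.R1=2
P0.R0=0 P1.R0=1 P1.R1=1
P0.R0=0 P1.R0=1 P1.R1=2
P0.R0=2 P1.R0=0 P1.R1=1
P0.R0=2 P1.R0=0 P1.R1=2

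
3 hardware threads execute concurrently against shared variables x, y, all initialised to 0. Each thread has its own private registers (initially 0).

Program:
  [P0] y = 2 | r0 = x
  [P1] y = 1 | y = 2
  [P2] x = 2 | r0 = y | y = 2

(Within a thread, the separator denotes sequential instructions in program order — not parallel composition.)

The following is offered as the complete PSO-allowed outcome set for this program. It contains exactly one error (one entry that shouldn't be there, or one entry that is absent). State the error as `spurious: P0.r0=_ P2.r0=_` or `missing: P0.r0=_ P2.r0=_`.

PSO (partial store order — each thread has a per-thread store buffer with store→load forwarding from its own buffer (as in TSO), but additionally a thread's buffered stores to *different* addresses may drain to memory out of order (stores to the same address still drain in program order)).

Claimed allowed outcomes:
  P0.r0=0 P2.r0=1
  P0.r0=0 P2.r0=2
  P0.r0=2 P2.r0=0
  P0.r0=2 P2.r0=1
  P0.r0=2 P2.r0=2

missing: P0.r0=0 P2.r0=0

outcome vector order: (P0.r0,P2.r0)
PSO: 6 outcomes — {(0,0), (0,1), (0,2), (2,0), (2,1), (2,2)}
PSO∖claimed = {(0,0)}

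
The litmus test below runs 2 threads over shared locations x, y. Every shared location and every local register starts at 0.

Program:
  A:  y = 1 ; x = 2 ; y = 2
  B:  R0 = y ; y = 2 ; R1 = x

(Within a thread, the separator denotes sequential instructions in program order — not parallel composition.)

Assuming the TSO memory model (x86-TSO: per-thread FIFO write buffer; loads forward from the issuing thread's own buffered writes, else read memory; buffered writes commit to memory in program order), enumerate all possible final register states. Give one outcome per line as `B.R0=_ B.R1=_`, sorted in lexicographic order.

outcome vector order: (B.R0,B.R1)
|TSO outcomes| = 5

B.R0=0 B.R1=0
B.R0=0 B.R1=2
B.R0=1 B.R1=0
B.R0=1 B.R1=2
B.R0=2 B.R1=2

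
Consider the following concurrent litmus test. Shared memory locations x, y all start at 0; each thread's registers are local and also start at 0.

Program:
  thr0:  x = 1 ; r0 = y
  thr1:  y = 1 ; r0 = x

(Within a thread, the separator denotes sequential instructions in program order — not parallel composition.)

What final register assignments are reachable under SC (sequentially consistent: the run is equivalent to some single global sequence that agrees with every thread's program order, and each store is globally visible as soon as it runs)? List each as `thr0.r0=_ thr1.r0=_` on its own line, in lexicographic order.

outcome vector order: (thr0.r0,thr1.r0)
|SC outcomes| = 3

thr0.r0=0 thr1.r0=1
thr0.r0=1 thr1.r0=0
thr0.r0=1 thr1.r0=1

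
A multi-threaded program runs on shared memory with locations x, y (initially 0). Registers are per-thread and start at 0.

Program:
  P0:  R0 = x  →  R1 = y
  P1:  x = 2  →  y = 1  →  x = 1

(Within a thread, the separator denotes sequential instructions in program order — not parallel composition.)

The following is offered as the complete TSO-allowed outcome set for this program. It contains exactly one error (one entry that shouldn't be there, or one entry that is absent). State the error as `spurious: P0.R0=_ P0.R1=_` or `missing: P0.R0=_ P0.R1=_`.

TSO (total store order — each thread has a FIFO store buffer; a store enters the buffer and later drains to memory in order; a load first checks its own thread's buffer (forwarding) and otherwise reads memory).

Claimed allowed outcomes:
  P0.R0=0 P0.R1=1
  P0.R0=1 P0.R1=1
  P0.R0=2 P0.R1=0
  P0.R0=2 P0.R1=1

missing: P0.R0=0 P0.R1=0

outcome vector order: (P0.R0,P0.R1)
TSO: 5 outcomes — {0/0, 0/1, 1/1, 2/0, 2/1}
TSO∖claimed = {0/0}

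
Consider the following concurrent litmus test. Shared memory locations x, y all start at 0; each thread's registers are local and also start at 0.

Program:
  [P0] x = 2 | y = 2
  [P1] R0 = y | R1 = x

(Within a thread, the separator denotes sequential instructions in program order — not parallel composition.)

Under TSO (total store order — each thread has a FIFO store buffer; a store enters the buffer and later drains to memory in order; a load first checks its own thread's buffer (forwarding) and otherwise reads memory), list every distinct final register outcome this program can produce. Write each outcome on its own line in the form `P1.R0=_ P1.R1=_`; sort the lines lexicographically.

outcome vector order: (P1.R0,P1.R1)
|TSO outcomes| = 3

P1.R0=0 P1.R1=0
P1.R0=0 P1.R1=2
P1.R0=2 P1.R1=2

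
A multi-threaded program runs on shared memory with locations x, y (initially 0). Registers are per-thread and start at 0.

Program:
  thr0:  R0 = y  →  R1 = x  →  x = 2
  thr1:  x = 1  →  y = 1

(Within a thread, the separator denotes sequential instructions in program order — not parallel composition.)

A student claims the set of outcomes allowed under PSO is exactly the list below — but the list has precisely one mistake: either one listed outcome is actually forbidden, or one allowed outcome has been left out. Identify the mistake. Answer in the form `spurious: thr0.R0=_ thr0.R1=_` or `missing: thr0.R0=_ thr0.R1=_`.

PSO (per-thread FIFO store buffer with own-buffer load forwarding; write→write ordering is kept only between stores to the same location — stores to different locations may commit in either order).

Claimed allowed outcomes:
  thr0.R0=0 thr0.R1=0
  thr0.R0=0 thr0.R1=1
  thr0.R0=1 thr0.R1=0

missing: thr0.R0=1 thr0.R1=1

outcome vector order: (thr0.R0,thr0.R1)
[PSO] allowed = {00, 01, 10, 11}
PSO∖claimed = {11}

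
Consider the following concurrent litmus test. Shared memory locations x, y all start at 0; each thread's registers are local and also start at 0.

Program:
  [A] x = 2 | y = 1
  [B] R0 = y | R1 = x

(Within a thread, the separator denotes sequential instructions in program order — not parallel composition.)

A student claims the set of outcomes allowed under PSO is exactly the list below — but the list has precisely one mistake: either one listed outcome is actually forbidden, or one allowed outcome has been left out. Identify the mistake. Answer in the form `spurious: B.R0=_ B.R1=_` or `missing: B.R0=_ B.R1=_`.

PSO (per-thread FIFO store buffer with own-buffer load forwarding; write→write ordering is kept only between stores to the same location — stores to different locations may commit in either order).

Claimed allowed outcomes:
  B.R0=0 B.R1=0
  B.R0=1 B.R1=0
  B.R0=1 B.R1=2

missing: B.R0=0 B.R1=2

outcome vector order: (B.R0,B.R1)
PSO: 4 outcomes — {0/0 0/2 1/0 1/2}
PSO∖claimed = {0/2}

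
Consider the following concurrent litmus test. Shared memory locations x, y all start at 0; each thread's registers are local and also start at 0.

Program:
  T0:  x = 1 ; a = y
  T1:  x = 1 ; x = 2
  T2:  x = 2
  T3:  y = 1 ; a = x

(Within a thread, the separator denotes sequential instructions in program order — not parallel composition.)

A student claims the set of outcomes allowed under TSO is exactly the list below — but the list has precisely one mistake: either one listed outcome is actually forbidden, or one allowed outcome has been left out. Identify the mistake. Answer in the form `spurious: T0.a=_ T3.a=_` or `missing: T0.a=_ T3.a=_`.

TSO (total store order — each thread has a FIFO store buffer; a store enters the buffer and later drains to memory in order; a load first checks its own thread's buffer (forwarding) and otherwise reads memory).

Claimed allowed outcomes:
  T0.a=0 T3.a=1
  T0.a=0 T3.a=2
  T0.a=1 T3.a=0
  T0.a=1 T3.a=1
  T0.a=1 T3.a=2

missing: T0.a=0 T3.a=0

outcome vector order: (T0.a,T3.a)
TSO (6): 0/0 0/1 0/2 1/0 1/1 1/2
TSO∖claimed = {0/0}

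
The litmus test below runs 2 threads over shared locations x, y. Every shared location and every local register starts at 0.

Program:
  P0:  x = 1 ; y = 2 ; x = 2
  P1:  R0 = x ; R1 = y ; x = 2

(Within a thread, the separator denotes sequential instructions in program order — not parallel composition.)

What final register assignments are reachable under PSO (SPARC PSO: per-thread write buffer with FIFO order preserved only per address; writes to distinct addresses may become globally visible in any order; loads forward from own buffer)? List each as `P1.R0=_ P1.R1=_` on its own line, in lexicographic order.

outcome vector order: (P1.R0,P1.R1)
|PSO outcomes| = 6

P1.R0=0 P1.R1=0
P1.R0=0 P1.R1=2
P1.R0=1 P1.R1=0
P1.R0=1 P1.R1=2
P1.R0=2 P1.R1=0
P1.R0=2 P1.R1=2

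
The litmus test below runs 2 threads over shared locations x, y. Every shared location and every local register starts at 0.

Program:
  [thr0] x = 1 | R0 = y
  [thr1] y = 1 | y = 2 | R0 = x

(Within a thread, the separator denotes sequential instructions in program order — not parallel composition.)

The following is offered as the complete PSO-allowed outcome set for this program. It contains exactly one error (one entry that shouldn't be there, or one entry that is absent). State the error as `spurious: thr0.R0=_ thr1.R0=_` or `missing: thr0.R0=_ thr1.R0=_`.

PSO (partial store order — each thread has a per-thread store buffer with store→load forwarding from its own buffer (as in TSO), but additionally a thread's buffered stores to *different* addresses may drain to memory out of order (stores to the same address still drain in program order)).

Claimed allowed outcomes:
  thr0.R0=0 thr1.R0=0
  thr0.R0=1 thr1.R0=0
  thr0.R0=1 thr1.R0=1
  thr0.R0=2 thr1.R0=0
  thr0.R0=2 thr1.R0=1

outcome vector order: (thr0.R0,thr1.R0)
PSO: 6 outcomes — {<0 0> <0 1> <1 0> <1 1> <2 0> <2 1>}
PSO∖claimed = {<0 1>}

missing: thr0.R0=0 thr1.R0=1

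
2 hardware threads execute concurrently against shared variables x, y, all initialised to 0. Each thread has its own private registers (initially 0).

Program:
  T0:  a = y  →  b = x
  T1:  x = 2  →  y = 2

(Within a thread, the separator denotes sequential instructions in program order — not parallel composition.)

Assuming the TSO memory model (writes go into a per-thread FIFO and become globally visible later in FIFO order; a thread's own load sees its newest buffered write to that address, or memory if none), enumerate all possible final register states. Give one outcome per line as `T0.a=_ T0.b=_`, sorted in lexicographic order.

T0.a=0 T0.b=0
T0.a=0 T0.b=2
T0.a=2 T0.b=2

outcome vector order: (T0.a,T0.b)
|TSO outcomes| = 3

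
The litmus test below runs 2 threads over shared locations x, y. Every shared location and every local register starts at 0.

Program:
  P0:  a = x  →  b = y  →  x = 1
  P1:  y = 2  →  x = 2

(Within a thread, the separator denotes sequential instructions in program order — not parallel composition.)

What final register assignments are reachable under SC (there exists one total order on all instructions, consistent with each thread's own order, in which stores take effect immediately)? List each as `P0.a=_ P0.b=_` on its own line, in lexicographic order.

outcome vector order: (P0.a,P0.b)
|SC outcomes| = 3

P0.a=0 P0.b=0
P0.a=0 P0.b=2
P0.a=2 P0.b=2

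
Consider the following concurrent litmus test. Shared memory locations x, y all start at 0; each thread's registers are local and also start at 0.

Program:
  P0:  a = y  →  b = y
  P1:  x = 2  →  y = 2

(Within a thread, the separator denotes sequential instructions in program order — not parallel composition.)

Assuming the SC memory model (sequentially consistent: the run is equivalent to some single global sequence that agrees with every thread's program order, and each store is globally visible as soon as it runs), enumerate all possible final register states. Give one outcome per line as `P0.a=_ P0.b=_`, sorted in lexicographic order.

P0.a=0 P0.b=0
P0.a=0 P0.b=2
P0.a=2 P0.b=2

outcome vector order: (P0.a,P0.b)
|SC outcomes| = 3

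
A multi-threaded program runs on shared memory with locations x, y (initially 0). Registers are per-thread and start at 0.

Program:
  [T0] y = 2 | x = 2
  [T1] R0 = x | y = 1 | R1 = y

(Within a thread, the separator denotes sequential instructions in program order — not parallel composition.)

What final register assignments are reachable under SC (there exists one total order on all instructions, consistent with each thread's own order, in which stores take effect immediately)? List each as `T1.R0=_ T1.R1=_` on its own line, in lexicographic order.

outcome vector order: (T1.R0,T1.R1)
|SC outcomes| = 3

T1.R0=0 T1.R1=1
T1.R0=0 T1.R1=2
T1.R0=2 T1.R1=1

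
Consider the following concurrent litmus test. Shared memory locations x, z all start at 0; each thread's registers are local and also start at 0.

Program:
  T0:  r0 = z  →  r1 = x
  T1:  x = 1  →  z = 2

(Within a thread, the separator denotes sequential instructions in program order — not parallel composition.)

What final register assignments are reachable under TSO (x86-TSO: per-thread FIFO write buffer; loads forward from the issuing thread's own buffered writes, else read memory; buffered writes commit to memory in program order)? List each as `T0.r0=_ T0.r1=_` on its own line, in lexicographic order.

outcome vector order: (T0.r0,T0.r1)
|TSO outcomes| = 3

T0.r0=0 T0.r1=0
T0.r0=0 T0.r1=1
T0.r0=2 T0.r1=1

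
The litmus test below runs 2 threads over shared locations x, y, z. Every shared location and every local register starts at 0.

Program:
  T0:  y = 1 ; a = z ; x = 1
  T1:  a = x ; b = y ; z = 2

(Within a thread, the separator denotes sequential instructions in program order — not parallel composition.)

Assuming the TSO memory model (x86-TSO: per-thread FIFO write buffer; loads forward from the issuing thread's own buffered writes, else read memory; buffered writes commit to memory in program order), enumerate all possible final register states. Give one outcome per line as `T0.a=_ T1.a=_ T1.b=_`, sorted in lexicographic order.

outcome vector order: (T0.a,T1.a,T1.b)
|TSO outcomes| = 5

T0.a=0 T1.a=0 T1.b=0
T0.a=0 T1.a=0 T1.b=1
T0.a=0 T1.a=1 T1.b=1
T0.a=2 T1.a=0 T1.b=0
T0.a=2 T1.a=0 T1.b=1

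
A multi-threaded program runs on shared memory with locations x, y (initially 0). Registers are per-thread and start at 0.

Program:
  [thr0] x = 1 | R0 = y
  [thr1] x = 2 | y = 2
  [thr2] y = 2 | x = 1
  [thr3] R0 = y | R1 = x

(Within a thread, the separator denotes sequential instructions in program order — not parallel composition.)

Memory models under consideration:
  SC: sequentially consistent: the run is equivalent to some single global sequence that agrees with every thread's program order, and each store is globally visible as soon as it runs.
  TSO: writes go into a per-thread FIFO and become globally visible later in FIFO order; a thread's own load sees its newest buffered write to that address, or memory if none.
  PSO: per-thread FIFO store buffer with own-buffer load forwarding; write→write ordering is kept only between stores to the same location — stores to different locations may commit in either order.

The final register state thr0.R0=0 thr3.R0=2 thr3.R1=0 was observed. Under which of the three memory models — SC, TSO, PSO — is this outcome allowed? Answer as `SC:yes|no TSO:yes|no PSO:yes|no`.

SC:no TSO:yes PSO:yes

outcome vector order: (thr0.R0,thr3.R0,thr3.R1)
[SC] allowed = {000 001 002 021 022 200 201 202 220 221 222}
[TSO] allowed = {000 001 002 020 021 022 200 201 202 220 221 222}
[PSO] allowed = {000 001 002 020 021 022 200 201 202 220 221 222}
target 020 ∈ {TSO,PSO}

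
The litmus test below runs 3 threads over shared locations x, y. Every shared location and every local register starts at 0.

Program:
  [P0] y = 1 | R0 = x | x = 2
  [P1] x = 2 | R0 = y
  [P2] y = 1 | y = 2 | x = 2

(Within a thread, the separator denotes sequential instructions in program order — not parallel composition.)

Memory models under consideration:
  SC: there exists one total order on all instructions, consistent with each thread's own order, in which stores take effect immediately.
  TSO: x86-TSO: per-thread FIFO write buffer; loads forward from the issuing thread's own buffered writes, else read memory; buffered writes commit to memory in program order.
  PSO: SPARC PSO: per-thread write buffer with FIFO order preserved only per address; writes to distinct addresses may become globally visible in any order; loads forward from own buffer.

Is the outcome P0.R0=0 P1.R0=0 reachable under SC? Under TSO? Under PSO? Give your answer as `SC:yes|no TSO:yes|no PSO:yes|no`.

outcome vector order: (P0.R0,P1.R0)
SC (5): <0 1>; <0 2>; <2 0>; <2 1>; <2 2>
TSO (6): <0 0>; <0 1>; <0 2>; <2 0>; <2 1>; <2 2>
PSO (6): <0 0>; <0 1>; <0 2>; <2 0>; <2 1>; <2 2>
target <0 0> ∈ {TSO,PSO}

SC:no TSO:yes PSO:yes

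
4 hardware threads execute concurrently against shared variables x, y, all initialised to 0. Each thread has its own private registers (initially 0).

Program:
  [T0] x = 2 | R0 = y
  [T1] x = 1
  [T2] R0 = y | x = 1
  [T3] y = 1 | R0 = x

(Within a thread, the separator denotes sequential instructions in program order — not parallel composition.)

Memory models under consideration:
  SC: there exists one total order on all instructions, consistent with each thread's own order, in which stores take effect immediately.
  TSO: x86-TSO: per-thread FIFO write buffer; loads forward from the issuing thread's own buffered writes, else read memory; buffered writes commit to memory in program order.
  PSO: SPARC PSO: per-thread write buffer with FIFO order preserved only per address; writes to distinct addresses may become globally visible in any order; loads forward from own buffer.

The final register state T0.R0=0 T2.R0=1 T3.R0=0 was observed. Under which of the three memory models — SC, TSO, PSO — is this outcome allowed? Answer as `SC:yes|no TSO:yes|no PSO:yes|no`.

outcome vector order: (T0.R0,T2.R0,T3.R0)
under SC → <0 0 1>, <0 0 2>, <0 1 1>, <0 1 2>, <1 0 0>, <1 0 1>, <1 0 2>, <1 1 0>, <1 1 1>, <1 1 2>
under TSO → <0 0 0>, <0 0 1>, <0 0 2>, <0 1 0>, <0 1 1>, <0 1 2>, <1 0 0>, <1 0 1>, <1 0 2>, <1 1 0>, <1 1 1>, <1 1 2>
under PSO → <0 0 0>, <0 0 1>, <0 0 2>, <0 1 0>, <0 1 1>, <0 1 2>, <1 0 0>, <1 0 1>, <1 0 2>, <1 1 0>, <1 1 1>, <1 1 2>
target <0 1 0> ∈ {TSO,PSO}

SC:no TSO:yes PSO:yes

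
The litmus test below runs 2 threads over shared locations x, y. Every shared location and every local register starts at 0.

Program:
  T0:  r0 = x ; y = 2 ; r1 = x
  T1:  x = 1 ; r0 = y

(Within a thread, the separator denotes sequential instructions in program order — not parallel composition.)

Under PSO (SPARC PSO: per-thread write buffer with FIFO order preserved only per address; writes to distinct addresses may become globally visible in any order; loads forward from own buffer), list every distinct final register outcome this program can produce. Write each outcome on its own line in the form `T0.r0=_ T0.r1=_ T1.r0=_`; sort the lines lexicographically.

T0.r0=0 T0.r1=0 T1.r0=0
T0.r0=0 T0.r1=0 T1.r0=2
T0.r0=0 T0.r1=1 T1.r0=0
T0.r0=0 T0.r1=1 T1.r0=2
T0.r0=1 T0.r1=1 T1.r0=0
T0.r0=1 T0.r1=1 T1.r0=2

outcome vector order: (T0.r0,T0.r1,T1.r0)
|PSO outcomes| = 6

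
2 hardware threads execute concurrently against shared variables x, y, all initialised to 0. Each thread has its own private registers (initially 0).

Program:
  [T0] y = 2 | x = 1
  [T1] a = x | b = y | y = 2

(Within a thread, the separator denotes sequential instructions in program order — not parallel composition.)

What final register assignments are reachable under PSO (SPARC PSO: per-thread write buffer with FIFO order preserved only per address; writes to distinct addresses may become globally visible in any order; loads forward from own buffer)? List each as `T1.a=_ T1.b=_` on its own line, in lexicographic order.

T1.a=0 T1.b=0
T1.a=0 T1.b=2
T1.a=1 T1.b=0
T1.a=1 T1.b=2

outcome vector order: (T1.a,T1.b)
|PSO outcomes| = 4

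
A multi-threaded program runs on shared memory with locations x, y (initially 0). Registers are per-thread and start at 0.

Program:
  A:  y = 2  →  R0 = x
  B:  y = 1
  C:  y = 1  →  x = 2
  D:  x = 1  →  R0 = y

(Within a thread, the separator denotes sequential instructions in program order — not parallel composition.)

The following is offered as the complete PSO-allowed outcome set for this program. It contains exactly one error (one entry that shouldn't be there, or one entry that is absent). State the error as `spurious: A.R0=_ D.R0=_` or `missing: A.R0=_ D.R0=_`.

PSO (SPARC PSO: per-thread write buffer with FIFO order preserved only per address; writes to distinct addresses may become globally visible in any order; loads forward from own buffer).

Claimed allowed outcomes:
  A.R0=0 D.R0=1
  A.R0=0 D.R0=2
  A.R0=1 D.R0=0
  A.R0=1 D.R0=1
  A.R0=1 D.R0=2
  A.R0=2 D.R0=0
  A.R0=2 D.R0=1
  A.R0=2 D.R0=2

outcome vector order: (A.R0,D.R0)
[PSO] allowed = {00; 01; 02; 10; 11; 12; 20; 21; 22}
PSO∖claimed = {00}

missing: A.R0=0 D.R0=0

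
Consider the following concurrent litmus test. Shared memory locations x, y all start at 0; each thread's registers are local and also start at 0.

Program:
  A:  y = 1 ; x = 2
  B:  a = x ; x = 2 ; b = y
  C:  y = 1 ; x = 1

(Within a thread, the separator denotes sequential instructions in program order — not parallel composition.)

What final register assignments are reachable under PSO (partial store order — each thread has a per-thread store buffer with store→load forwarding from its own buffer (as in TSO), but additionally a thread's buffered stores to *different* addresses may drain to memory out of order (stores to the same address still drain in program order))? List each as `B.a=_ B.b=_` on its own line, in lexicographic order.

B.a=0 B.b=0
B.a=0 B.b=1
B.a=1 B.b=0
B.a=1 B.b=1
B.a=2 B.b=0
B.a=2 B.b=1

outcome vector order: (B.a,B.b)
|PSO outcomes| = 6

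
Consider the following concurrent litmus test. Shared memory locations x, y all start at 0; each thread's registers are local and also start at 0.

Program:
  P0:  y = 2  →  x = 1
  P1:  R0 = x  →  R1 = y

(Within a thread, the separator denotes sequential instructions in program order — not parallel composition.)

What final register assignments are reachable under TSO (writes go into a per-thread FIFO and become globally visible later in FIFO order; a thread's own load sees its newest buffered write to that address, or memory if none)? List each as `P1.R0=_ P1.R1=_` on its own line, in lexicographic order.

P1.R0=0 P1.R1=0
P1.R0=0 P1.R1=2
P1.R0=1 P1.R1=2

outcome vector order: (P1.R0,P1.R1)
|TSO outcomes| = 3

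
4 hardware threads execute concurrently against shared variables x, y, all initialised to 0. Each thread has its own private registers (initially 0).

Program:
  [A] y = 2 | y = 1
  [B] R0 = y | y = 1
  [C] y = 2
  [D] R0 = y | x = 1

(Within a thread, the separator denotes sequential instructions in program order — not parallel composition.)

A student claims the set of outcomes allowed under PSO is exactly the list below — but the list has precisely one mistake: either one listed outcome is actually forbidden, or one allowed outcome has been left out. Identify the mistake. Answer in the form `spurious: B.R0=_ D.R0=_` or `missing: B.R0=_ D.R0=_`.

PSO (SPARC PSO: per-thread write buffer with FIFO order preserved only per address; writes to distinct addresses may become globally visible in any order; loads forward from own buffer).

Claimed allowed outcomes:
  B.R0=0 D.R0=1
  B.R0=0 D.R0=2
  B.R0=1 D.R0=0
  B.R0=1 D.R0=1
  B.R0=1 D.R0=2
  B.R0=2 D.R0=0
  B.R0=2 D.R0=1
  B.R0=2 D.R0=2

missing: B.R0=0 D.R0=0

outcome vector order: (B.R0,D.R0)
[PSO] allowed = {<0 0>, <0 1>, <0 2>, <1 0>, <1 1>, <1 2>, <2 0>, <2 1>, <2 2>}
PSO∖claimed = {<0 0>}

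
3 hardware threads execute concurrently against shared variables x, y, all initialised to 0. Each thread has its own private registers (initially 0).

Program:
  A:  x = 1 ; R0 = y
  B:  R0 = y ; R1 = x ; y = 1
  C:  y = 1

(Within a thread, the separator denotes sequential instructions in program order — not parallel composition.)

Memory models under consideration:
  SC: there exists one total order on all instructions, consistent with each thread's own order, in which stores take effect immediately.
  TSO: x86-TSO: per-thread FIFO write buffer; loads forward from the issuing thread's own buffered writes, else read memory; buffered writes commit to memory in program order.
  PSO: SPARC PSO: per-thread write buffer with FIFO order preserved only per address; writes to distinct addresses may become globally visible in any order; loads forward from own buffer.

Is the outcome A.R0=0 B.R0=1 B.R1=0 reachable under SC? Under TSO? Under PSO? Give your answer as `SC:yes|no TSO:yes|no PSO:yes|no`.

SC:no TSO:yes PSO:yes

outcome vector order: (A.R0,B.R0,B.R1)
SC (7): (0,0,0) (0,0,1) (0,1,1) (1,0,0) (1,0,1) (1,1,0) (1,1,1)
TSO (8): (0,0,0) (0,0,1) (0,1,0) (0,1,1) (1,0,0) (1,0,1) (1,1,0) (1,1,1)
PSO (8): (0,0,0) (0,0,1) (0,1,0) (0,1,1) (1,0,0) (1,0,1) (1,1,0) (1,1,1)
target (0,1,0) ∈ {TSO,PSO}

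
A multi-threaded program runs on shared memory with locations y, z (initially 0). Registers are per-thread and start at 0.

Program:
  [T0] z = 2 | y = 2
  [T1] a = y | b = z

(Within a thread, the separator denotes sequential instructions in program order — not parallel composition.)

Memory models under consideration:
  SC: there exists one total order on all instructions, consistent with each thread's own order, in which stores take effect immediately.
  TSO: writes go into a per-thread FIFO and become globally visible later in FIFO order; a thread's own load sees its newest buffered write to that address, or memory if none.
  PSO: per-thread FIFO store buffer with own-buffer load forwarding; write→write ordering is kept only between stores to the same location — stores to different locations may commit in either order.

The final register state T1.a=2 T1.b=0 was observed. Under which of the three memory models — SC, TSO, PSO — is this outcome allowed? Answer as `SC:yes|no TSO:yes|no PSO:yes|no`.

SC:no TSO:no PSO:yes

outcome vector order: (T1.a,T1.b)
[SC] allowed = {(0,0) (0,2) (2,2)}
[TSO] allowed = {(0,0) (0,2) (2,2)}
[PSO] allowed = {(0,0) (0,2) (2,0) (2,2)}
target (2,0) ∈ {PSO}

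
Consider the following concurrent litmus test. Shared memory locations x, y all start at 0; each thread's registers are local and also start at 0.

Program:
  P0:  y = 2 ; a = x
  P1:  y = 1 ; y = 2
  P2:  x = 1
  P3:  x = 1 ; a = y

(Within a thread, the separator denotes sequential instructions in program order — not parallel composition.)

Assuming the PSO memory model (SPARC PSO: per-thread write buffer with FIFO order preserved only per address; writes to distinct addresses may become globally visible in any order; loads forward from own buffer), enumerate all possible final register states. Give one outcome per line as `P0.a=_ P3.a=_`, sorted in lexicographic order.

P0.a=0 P3.a=0
P0.a=0 P3.a=1
P0.a=0 P3.a=2
P0.a=1 P3.a=0
P0.a=1 P3.a=1
P0.a=1 P3.a=2

outcome vector order: (P0.a,P3.a)
|PSO outcomes| = 6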